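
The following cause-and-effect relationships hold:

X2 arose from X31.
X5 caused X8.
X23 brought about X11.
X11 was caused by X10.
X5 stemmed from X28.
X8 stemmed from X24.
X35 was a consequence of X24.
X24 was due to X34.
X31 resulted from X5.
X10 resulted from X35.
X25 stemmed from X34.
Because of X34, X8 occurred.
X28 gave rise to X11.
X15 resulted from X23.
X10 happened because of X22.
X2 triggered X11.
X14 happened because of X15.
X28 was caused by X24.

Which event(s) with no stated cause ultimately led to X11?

Tracing upstream from X11: X11 ← X23.
A separate upstream branch: X11 ← X28 ← X24 ← X34.
A separate upstream branch: X11 ← X10 ← X22.
Each of those chain origins has no stated cause.

X22, X23, X34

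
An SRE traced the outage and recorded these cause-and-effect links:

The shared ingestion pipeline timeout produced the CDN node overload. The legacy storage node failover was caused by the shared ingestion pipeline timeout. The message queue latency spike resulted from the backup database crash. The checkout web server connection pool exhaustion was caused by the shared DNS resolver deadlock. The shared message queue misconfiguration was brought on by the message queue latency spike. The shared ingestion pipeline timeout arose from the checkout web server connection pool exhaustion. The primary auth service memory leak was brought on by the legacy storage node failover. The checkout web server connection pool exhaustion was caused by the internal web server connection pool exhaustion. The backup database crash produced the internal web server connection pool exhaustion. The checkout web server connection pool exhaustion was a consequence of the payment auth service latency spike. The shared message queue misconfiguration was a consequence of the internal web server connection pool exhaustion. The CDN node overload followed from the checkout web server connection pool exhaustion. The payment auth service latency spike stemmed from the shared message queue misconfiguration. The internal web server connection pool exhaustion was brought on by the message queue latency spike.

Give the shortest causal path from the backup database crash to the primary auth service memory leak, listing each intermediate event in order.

the backup database crash → the internal web server connection pool exhaustion → the checkout web server connection pool exhaustion → the shared ingestion pipeline timeout → the legacy storage node failover → the primary auth service memory leak

the backup database crash → the internal web server connection pool exhaustion
the internal web server connection pool exhaustion → the checkout web server connection pool exhaustion
the checkout web server connection pool exhaustion → the shared ingestion pipeline timeout
the shared ingestion pipeline timeout → the legacy storage node failover
the legacy storage node failover → the primary auth service memory leak
Length: 5 steps.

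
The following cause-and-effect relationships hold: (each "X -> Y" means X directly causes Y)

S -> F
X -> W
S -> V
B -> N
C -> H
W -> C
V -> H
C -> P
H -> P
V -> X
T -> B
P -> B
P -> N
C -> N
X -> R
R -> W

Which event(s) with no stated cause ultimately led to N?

S, T

Tracing upstream from N: N ← P ← H ← V ← S.
A separate upstream branch: N ← B ← T.
Each of those chain origins has no stated cause.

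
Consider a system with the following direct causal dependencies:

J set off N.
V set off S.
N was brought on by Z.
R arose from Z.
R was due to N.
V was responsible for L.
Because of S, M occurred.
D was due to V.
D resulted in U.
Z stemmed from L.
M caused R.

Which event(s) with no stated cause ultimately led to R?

J, V

Tracing upstream from R: R ← M ← S ← V.
A separate upstream branch: R ← N ← J.
Each of those chain origins has no stated cause.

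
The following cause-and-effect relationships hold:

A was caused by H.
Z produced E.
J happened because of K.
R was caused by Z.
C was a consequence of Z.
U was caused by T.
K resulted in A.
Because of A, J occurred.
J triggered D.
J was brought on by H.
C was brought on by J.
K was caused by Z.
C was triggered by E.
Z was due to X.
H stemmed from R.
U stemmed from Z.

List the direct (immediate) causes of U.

T, Z

Upstream contributors include X, but only T, Z feed directly into U.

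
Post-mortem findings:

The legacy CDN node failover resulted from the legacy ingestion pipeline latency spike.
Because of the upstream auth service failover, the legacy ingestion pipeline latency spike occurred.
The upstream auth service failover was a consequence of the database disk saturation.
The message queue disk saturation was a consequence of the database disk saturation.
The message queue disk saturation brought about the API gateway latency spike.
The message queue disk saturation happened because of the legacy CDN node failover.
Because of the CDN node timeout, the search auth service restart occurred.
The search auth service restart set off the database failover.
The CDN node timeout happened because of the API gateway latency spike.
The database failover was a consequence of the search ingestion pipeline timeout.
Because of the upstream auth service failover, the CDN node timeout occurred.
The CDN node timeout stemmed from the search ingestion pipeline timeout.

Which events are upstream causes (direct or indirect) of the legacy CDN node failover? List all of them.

the database disk saturation, the legacy ingestion pipeline latency spike, the upstream auth service failover

Immediate cause of the legacy CDN node failover: the legacy ingestion pipeline latency spike.
Further upstream: the database disk saturation, the upstream auth service failover.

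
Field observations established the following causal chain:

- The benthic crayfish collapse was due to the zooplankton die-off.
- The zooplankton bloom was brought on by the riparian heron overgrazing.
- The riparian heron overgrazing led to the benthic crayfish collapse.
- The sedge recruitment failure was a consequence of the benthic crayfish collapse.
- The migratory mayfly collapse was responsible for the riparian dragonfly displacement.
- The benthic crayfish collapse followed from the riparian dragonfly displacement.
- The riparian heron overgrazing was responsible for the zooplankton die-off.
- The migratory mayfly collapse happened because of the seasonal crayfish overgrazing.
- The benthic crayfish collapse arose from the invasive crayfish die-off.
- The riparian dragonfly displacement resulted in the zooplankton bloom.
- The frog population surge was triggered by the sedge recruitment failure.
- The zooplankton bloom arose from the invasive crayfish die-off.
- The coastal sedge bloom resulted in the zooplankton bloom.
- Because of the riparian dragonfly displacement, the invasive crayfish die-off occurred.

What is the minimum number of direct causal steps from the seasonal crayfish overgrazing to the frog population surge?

Shortest chain: the seasonal crayfish overgrazing → the migratory mayfly collapse → the riparian dragonfly displacement → the benthic crayfish collapse → the sedge recruitment failure → the frog population surge.

5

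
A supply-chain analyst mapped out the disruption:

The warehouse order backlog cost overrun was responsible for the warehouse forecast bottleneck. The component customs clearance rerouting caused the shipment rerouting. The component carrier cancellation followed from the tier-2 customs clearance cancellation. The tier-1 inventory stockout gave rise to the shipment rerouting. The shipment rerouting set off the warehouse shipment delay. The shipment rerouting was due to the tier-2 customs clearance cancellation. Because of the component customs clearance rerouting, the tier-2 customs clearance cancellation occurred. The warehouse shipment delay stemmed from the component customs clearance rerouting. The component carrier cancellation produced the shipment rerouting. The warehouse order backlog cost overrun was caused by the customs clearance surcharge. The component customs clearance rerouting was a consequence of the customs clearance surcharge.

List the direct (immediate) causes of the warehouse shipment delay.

the component customs clearance rerouting, the shipment rerouting

Upstream contributors include the customs clearance surcharge, the tier-2 customs clearance cancellation, the tier-1 inventory stockout, the component carrier cancellation, but only the component customs clearance rerouting, the shipment rerouting feed directly into the warehouse shipment delay.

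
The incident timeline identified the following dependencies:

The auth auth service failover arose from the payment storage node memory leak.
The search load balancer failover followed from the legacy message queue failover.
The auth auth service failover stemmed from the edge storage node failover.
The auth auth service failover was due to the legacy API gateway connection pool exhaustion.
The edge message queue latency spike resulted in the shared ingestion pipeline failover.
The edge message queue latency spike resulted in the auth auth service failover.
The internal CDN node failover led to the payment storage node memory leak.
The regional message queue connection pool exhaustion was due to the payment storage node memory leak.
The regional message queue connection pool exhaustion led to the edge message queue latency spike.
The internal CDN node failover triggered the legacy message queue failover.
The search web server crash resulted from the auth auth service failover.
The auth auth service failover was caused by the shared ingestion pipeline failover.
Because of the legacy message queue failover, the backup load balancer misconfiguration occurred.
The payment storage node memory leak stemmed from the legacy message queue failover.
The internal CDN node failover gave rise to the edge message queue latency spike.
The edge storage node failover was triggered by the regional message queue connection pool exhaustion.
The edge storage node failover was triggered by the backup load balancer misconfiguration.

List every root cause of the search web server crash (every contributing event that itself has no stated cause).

the internal CDN node failover, the legacy API gateway connection pool exhaustion

Tracing upstream from the search web server crash: the search web server crash ← the auth auth service failover ← the payment storage node memory leak ← the internal CDN node failover.
A separate upstream branch: the search web server crash ← the auth auth service failover ← the legacy API gateway connection pool exhaustion.
Each of those chain origins has no stated cause.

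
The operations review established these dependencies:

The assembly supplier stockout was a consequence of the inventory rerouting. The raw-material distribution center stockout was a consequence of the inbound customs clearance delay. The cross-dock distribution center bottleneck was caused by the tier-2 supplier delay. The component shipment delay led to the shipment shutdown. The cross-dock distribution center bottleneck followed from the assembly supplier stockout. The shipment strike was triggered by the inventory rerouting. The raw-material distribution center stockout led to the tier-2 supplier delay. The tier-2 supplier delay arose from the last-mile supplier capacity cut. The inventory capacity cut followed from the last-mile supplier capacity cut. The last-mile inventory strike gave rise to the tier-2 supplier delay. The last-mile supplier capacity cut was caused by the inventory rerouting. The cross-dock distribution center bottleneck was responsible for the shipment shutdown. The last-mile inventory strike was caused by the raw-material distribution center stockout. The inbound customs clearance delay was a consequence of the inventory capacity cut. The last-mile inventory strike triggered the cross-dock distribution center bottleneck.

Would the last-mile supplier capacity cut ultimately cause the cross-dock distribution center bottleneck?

There is a causal chain: the last-mile supplier capacity cut → the tier-2 supplier delay → the cross-dock distribution center bottleneck.

Yes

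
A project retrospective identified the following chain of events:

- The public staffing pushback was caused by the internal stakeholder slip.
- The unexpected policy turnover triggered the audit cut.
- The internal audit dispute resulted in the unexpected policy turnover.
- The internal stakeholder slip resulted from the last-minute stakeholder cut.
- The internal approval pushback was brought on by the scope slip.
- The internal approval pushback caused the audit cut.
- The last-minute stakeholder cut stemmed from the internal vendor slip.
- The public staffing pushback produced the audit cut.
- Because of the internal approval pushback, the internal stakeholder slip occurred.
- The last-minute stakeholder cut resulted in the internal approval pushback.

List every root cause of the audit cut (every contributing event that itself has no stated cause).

the internal audit dispute, the internal vendor slip, the scope slip

Tracing upstream from the audit cut: the audit cut ← the unexpected policy turnover ← the internal audit dispute.
A separate upstream branch: the audit cut ← the internal approval pushback ← the scope slip.
A separate upstream branch: the audit cut ← the internal approval pushback ← the last-minute stakeholder cut ← the internal vendor slip.
Each of those chain origins has no stated cause.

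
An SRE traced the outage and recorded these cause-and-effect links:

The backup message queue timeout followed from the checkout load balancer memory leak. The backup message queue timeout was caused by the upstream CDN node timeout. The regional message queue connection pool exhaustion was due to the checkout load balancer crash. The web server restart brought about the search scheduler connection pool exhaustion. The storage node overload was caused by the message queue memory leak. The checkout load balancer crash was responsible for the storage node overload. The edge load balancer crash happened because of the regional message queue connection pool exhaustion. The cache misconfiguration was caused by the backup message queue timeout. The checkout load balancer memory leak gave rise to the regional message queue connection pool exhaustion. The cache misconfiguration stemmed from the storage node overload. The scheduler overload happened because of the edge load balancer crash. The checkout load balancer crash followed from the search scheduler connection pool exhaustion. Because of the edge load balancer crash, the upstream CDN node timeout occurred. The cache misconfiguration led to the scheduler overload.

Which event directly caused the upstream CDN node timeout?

the edge load balancer crash

Upstream contributors include the web server restart, the search scheduler connection pool exhaustion, the checkout load balancer crash, the checkout load balancer memory leak, the regional message queue connection pool exhaustion, but only the edge load balancer crash feeds directly into the upstream CDN node timeout.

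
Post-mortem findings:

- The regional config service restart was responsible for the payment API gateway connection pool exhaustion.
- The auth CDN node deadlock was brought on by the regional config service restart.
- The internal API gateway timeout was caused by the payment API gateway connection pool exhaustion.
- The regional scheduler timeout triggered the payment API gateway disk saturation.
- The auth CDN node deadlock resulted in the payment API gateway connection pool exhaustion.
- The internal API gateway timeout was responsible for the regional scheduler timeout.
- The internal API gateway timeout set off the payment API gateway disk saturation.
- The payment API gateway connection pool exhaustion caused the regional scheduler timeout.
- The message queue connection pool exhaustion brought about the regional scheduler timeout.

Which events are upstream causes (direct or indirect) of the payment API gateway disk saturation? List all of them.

Immediate causes of the payment API gateway disk saturation: the internal API gateway timeout, the regional scheduler timeout.
Further upstream: the regional config service restart, the auth CDN node deadlock, the payment API gateway connection pool exhaustion, the message queue connection pool exhaustion.

the auth CDN node deadlock, the internal API gateway timeout, the message queue connection pool exhaustion, the payment API gateway connection pool exhaustion, the regional config service restart, the regional scheduler timeout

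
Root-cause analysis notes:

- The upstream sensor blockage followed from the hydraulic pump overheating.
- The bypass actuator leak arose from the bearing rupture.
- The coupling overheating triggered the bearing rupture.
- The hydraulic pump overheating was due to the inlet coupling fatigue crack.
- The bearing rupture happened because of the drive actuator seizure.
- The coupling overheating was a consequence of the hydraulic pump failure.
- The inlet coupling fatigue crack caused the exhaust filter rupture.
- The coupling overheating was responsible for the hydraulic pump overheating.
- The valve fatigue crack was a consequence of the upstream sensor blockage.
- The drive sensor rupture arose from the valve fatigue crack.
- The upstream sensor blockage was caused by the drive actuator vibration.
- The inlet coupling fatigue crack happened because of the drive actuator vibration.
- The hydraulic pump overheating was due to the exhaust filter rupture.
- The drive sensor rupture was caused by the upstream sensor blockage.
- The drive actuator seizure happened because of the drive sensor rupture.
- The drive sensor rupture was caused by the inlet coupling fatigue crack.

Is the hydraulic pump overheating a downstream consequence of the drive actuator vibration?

Yes

There is a causal chain: the drive actuator vibration → the inlet coupling fatigue crack → the hydraulic pump overheating.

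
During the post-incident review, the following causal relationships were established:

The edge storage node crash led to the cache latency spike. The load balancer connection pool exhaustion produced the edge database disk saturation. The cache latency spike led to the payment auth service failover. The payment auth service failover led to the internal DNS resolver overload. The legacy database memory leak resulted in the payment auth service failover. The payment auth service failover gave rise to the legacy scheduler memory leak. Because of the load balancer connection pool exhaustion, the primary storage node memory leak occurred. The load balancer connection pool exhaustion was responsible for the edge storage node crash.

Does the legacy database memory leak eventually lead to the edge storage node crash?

No

The legacy database memory leak leads to the payment auth service failover, the internal DNS resolver overload, the legacy scheduler memory leak; the edge storage node crash is not among them.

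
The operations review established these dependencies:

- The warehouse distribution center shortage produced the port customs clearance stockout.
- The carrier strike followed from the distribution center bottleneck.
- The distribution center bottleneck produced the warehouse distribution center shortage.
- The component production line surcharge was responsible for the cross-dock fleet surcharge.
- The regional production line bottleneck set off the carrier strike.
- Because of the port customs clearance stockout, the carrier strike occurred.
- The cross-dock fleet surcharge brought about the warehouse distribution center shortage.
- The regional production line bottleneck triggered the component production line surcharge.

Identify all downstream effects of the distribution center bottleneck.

the carrier strike, the port customs clearance stockout, the warehouse distribution center shortage

Direct effects: the warehouse distribution center shortage, the carrier strike.
2 steps out: the port customs clearance stockout.
Not reachable from it: the regional production line bottleneck, the component production line surcharge, the cross-dock fleet surcharge.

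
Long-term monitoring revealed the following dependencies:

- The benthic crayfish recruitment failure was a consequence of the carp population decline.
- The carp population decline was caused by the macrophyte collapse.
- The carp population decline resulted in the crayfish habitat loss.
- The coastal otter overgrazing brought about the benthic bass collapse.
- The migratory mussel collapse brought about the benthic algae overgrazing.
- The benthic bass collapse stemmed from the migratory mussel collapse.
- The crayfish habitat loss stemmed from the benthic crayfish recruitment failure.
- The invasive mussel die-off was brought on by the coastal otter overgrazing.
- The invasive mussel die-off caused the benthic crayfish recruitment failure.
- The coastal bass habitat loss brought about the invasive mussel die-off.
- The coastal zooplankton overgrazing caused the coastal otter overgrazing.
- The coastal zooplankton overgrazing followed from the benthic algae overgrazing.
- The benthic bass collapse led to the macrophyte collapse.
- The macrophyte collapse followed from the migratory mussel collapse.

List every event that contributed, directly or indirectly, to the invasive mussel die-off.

Immediate causes of the invasive mussel die-off: the coastal otter overgrazing, the coastal bass habitat loss.
Further upstream: the migratory mussel collapse, the benthic algae overgrazing, the coastal zooplankton overgrazing.

the benthic algae overgrazing, the coastal bass habitat loss, the coastal otter overgrazing, the coastal zooplankton overgrazing, the migratory mussel collapse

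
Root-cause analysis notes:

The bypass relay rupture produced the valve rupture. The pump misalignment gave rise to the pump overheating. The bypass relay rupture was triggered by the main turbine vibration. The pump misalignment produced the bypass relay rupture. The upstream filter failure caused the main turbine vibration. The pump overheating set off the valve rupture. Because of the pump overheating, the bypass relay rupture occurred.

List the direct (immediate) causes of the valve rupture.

Upstream contributors include the pump misalignment, the upstream filter failure, the main turbine vibration, but only the bypass relay rupture, the pump overheating feed directly into the valve rupture.

the bypass relay rupture, the pump overheating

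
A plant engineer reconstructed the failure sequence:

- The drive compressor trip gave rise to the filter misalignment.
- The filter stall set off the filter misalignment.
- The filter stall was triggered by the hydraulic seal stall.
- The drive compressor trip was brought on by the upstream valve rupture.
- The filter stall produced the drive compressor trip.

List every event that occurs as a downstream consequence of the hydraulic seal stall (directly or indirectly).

Direct effects: the filter stall.
2 steps out: the drive compressor trip, the filter misalignment.
Not reachable from it: the upstream valve rupture.

the drive compressor trip, the filter misalignment, the filter stall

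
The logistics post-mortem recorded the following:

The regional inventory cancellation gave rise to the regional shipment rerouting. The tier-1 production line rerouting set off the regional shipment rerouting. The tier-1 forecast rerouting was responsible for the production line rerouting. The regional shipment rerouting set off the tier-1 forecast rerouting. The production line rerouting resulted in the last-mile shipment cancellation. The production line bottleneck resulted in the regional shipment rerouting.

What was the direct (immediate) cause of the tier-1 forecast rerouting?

the regional shipment rerouting

Upstream contributors include the regional inventory cancellation, the production line bottleneck, the tier-1 production line rerouting, but only the regional shipment rerouting feeds directly into the tier-1 forecast rerouting.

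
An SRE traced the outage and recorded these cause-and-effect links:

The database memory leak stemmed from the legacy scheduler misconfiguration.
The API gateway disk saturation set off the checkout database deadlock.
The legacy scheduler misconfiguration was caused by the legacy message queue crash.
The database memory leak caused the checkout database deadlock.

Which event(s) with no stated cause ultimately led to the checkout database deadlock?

the API gateway disk saturation, the legacy message queue crash

Tracing upstream from the checkout database deadlock: the checkout database deadlock ← the database memory leak ← the legacy scheduler misconfiguration ← the legacy message queue crash.
A separate upstream branch: the checkout database deadlock ← the API gateway disk saturation.
Each of those chain origins has no stated cause.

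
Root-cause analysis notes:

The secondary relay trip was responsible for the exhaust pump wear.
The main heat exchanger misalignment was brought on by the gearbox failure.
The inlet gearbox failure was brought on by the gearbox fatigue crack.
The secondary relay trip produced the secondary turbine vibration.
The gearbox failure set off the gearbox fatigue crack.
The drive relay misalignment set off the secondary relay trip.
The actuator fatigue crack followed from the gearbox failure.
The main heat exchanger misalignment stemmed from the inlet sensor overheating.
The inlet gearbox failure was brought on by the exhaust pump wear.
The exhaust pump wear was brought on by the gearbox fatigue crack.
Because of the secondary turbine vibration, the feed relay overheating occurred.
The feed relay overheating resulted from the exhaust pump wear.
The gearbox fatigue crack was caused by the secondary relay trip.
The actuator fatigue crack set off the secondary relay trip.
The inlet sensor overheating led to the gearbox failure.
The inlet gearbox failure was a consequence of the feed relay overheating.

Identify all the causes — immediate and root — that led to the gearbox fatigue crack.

the actuator fatigue crack, the drive relay misalignment, the gearbox failure, the inlet sensor overheating, the secondary relay trip

Immediate causes of the gearbox fatigue crack: the gearbox failure, the secondary relay trip.
Further upstream: the inlet sensor overheating, the actuator fatigue crack, the drive relay misalignment.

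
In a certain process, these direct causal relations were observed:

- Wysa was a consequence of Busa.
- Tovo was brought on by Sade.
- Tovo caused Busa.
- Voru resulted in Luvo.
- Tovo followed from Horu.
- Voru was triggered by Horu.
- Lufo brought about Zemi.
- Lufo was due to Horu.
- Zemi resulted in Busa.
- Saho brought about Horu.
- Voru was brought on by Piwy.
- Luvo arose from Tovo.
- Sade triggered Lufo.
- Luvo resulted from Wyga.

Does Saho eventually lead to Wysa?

There is a causal chain: Saho → Horu → Tovo → Busa → Wysa.

Yes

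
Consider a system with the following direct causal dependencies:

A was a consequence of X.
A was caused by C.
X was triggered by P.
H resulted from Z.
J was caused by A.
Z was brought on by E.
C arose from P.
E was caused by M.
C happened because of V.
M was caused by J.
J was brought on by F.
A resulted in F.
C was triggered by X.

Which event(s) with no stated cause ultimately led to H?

P, V

Tracing upstream from H: H ← Z ← E ← M ← J ← A ← X ← P.
A separate upstream branch: H ← Z ← E ← M ← J ← A ← C ← V.
Each of those chain origins has no stated cause.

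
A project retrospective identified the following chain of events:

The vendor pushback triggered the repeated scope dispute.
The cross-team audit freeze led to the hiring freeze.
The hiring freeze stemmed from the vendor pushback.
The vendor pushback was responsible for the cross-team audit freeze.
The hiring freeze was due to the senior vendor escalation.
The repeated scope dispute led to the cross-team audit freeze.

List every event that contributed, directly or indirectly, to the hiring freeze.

Immediate causes of the hiring freeze: the senior vendor escalation, the vendor pushback, the cross-team audit freeze.
Further upstream: the repeated scope dispute.

the cross-team audit freeze, the repeated scope dispute, the senior vendor escalation, the vendor pushback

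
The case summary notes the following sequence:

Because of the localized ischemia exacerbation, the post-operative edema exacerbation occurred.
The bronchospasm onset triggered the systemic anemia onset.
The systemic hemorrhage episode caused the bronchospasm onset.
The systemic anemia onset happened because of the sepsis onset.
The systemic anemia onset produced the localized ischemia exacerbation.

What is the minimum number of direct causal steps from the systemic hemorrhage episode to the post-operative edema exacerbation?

Shortest chain: the systemic hemorrhage episode → the bronchospasm onset → the systemic anemia onset → the localized ischemia exacerbation → the post-operative edema exacerbation.

4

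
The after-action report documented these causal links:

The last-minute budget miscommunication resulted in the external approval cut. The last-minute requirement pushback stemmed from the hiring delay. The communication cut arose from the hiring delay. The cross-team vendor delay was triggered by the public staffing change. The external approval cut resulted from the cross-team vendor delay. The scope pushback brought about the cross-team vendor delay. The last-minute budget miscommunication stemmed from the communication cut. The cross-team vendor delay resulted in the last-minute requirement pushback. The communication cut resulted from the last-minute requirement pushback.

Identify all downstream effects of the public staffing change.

Direct effects: the cross-team vendor delay.
2 steps out: the last-minute requirement pushback, the external approval cut.
3 steps out: the communication cut.
4 steps out: the last-minute budget miscommunication.
Not reachable from it: the hiring delay, the scope pushback.

the communication cut, the cross-team vendor delay, the external approval cut, the last-minute budget miscommunication, the last-minute requirement pushback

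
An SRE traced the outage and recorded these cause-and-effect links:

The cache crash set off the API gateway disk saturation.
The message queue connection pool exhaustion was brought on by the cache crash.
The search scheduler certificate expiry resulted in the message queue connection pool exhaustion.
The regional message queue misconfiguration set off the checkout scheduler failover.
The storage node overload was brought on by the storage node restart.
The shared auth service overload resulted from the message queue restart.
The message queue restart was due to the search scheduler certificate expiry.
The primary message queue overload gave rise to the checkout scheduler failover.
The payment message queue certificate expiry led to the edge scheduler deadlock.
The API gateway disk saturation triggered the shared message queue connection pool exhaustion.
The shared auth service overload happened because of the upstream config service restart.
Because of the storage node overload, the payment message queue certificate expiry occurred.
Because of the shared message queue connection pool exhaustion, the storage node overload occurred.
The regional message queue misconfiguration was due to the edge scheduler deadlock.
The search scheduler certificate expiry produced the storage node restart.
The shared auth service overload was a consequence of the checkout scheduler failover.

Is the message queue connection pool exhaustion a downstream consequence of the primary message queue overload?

No

The primary message queue overload leads to the checkout scheduler failover, the shared auth service overload; the message queue connection pool exhaustion is not among them.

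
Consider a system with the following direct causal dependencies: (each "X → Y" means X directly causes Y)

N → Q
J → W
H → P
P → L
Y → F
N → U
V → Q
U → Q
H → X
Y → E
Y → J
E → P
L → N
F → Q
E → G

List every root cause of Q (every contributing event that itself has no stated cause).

H, V, Y

Tracing upstream from Q: Q ← F ← Y.
A separate upstream branch: Q ← N ← L ← P ← H.
A separate upstream branch: Q ← V.
Each of those chain origins has no stated cause.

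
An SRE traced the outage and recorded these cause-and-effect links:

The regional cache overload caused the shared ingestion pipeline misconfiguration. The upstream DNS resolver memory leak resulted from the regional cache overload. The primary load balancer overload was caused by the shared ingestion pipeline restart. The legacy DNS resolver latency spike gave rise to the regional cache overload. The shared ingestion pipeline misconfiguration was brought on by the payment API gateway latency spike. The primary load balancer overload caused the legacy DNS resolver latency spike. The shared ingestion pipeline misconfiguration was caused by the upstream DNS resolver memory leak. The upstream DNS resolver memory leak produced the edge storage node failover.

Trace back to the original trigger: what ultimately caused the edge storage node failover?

Tracing upstream from the edge storage node failover: the edge storage node failover ← the upstream DNS resolver memory leak ← the regional cache overload ← the legacy DNS resolver latency spike ← the primary load balancer overload ← the shared ingestion pipeline restart.
The shared ingestion pipeline restart has no stated cause, so it is the root.

the shared ingestion pipeline restart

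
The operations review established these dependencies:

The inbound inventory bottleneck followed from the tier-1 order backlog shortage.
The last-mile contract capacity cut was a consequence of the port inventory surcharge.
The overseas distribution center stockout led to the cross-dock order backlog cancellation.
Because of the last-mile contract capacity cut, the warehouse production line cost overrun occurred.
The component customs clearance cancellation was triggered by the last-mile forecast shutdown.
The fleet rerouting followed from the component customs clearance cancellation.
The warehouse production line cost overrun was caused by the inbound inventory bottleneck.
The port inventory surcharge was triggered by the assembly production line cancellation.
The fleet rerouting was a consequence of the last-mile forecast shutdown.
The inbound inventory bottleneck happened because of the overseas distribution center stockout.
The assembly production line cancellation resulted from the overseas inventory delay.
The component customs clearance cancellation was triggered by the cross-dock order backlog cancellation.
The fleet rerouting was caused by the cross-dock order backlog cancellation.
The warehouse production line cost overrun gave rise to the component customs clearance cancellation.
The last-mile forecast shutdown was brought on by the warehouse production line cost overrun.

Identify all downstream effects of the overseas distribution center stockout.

Direct effects: the cross-dock order backlog cancellation, the inbound inventory bottleneck.
2 steps out: the warehouse production line cost overrun, the component customs clearance cancellation, the fleet rerouting.
3 steps out: the last-mile forecast shutdown.
Not reachable from it: the overseas inventory delay, the assembly production line cancellation, the port inventory surcharge, the last-mile contract capacity cut, the tier-1 order backlog shortage.

the component customs clearance cancellation, the cross-dock order backlog cancellation, the fleet rerouting, the inbound inventory bottleneck, the last-mile forecast shutdown, the warehouse production line cost overrun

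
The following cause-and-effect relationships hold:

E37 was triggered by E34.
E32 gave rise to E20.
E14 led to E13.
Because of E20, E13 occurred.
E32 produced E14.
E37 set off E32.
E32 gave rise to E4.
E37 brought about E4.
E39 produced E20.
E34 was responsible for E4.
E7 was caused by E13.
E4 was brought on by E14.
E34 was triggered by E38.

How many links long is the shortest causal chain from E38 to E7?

Shortest chain: E38 → E34 → E37 → E32 → E20 → E13 → E7.

6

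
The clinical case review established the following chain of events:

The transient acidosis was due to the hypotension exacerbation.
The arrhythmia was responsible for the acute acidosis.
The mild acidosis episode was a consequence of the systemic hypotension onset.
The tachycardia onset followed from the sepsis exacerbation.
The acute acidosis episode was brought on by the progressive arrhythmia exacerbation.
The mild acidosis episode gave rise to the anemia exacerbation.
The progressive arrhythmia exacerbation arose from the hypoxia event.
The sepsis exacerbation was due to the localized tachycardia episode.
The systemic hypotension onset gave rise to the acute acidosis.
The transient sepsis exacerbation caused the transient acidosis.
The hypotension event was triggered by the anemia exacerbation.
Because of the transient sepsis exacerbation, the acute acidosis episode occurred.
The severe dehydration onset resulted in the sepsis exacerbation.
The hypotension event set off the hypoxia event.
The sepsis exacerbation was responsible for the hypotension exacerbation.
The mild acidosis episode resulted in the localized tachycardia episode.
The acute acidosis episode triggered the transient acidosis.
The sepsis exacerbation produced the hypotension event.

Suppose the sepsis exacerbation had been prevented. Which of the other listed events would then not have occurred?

the hypotension exacerbation, the tachycardia onset

Downstream of the sepsis exacerbation: the tachycardia onset, the hypotension event, the hypoxia event, the hypotension exacerbation, the progressive arrhythmia exacerbation, the acute acidosis episode, the transient acidosis.
Of those, still caused via another path: the hypotension event, the hypoxia event, the progressive arrhythmia exacerbation, the acute acidosis episode, the transient acidosis.
The remainder have no surviving cause.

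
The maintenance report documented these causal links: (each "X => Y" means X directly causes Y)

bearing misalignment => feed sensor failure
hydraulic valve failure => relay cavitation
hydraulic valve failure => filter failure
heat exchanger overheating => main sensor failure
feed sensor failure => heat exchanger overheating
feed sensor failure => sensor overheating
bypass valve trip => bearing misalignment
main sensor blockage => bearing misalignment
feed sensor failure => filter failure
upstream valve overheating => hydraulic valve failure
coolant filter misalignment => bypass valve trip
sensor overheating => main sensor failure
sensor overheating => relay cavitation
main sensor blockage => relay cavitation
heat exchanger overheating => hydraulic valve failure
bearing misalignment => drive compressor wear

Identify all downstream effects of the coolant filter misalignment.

Direct effects: the bypass valve trip.
2 steps out: the bearing misalignment.
3 steps out: the feed sensor failure, the drive compressor wear.
4 steps out: the heat exchanger overheating, the filter failure, the sensor overheating.
5 steps out: the hydraulic valve failure, the relay cavitation, the main sensor failure.
Not reachable from it: the main sensor blockage, the upstream valve overheating.

the bearing misalignment, the bypass valve trip, the drive compressor wear, the feed sensor failure, the filter failure, the heat exchanger overheating, the hydraulic valve failure, the main sensor failure, the relay cavitation, the sensor overheating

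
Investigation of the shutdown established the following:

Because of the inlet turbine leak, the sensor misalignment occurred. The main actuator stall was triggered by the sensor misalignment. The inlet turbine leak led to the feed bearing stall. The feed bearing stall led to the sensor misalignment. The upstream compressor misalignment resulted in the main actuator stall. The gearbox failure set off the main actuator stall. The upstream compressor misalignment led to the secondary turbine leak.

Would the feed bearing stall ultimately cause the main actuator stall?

There is a causal chain: the feed bearing stall → the sensor misalignment → the main actuator stall.

Yes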